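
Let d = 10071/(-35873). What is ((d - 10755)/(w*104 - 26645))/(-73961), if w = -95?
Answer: -128608062/32302745952775 ≈ -3.9813e-6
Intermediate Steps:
d = -10071/35873 (d = 10071*(-1/35873) = -10071/35873 ≈ -0.28074)
((d - 10755)/(w*104 - 26645))/(-73961) = ((-10071/35873 - 10755)/(-95*104 - 26645))/(-73961) = -385824186/(35873*(-9880 - 26645))*(-1/73961) = -385824186/35873/(-36525)*(-1/73961) = -385824186/35873*(-1/36525)*(-1/73961) = (128608062/436753775)*(-1/73961) = -128608062/32302745952775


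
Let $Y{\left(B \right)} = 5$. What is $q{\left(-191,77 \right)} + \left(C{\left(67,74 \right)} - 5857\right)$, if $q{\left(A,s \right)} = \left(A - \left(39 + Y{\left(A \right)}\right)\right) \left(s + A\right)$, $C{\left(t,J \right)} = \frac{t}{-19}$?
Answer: $\frac{397660}{19} \approx 20929.0$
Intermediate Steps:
$C{\left(t,J \right)} = - \frac{t}{19}$ ($C{\left(t,J \right)} = t \left(- \frac{1}{19}\right) = - \frac{t}{19}$)
$q{\left(A,s \right)} = \left(-44 + A\right) \left(A + s\right)$ ($q{\left(A,s \right)} = \left(A - 44\right) \left(s + A\right) = \left(A - 44\right) \left(A + s\right) = \left(-44 + A\right) \left(A + s\right)$)
$q{\left(-191,77 \right)} + \left(C{\left(67,74 \right)} - 5857\right) = \left(\left(-191\right)^{2} - -8404 - 3388 - 14707\right) - \frac{111350}{19} = \left(36481 + 8404 - 3388 - 14707\right) - \frac{111350}{19} = 26790 - \frac{111350}{19} = \frac{397660}{19}$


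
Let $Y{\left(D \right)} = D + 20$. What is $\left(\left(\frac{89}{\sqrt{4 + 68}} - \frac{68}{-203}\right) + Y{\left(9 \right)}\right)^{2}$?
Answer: $\frac{2879682289}{2967048} + \frac{176665 \sqrt{2}}{406} \approx 1585.9$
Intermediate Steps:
$Y{\left(D \right)} = 20 + D$
$\left(\left(\frac{89}{\sqrt{4 + 68}} - \frac{68}{-203}\right) + Y{\left(9 \right)}\right)^{2} = \left(\left(\frac{89}{\sqrt{4 + 68}} - \frac{68}{-203}\right) + \left(20 + 9\right)\right)^{2} = \left(\left(\frac{89}{\sqrt{72}} - - \frac{68}{203}\right) + 29\right)^{2} = \left(\left(\frac{89}{6 \sqrt{2}} + \frac{68}{203}\right) + 29\right)^{2} = \left(\left(89 \frac{\sqrt{2}}{12} + \frac{68}{203}\right) + 29\right)^{2} = \left(\left(\frac{89 \sqrt{2}}{12} + \frac{68}{203}\right) + 29\right)^{2} = \left(\left(\frac{68}{203} + \frac{89 \sqrt{2}}{12}\right) + 29\right)^{2} = \left(\frac{5955}{203} + \frac{89 \sqrt{2}}{12}\right)^{2}$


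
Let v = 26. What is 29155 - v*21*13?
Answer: 22057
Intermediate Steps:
29155 - v*21*13 = 29155 - 26*21*13 = 29155 - 546*13 = 29155 - 1*7098 = 29155 - 7098 = 22057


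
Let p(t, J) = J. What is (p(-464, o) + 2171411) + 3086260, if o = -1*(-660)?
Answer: 5258331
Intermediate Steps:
o = 660
(p(-464, o) + 2171411) + 3086260 = (660 + 2171411) + 3086260 = 2172071 + 3086260 = 5258331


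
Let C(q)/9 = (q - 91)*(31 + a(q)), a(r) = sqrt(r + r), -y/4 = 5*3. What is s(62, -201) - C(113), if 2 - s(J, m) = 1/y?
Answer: -368159/60 - 198*sqrt(226) ≈ -9112.6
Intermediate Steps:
y = -60 (y = -20*3 = -4*15 = -60)
a(r) = sqrt(2)*sqrt(r) (a(r) = sqrt(2*r) = sqrt(2)*sqrt(r))
s(J, m) = 121/60 (s(J, m) = 2 - 1/(-60) = 2 - 1*(-1/60) = 2 + 1/60 = 121/60)
C(q) = 9*(-91 + q)*(31 + sqrt(2)*sqrt(q)) (C(q) = 9*((q - 91)*(31 + sqrt(2)*sqrt(q))) = 9*((-91 + q)*(31 + sqrt(2)*sqrt(q))) = 9*(-91 + q)*(31 + sqrt(2)*sqrt(q)))
s(62, -201) - C(113) = 121/60 - (-25389 + 279*113 - 819*sqrt(2)*sqrt(113) + 9*sqrt(2)*113**(3/2)) = 121/60 - (-25389 + 31527 - 819*sqrt(226) + 9*sqrt(2)*(113*sqrt(113))) = 121/60 - (-25389 + 31527 - 819*sqrt(226) + 1017*sqrt(226)) = 121/60 - (6138 + 198*sqrt(226)) = 121/60 + (-6138 - 198*sqrt(226)) = -368159/60 - 198*sqrt(226)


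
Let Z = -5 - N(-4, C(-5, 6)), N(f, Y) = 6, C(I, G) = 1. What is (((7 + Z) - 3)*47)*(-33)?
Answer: 10857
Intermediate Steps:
Z = -11 (Z = -5 - 1*6 = -5 - 6 = -11)
(((7 + Z) - 3)*47)*(-33) = (((7 - 11) - 3)*47)*(-33) = ((-4 - 3)*47)*(-33) = -7*47*(-33) = -329*(-33) = 10857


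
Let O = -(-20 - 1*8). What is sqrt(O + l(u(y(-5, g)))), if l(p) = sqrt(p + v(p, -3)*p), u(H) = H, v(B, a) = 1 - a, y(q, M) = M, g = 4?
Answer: sqrt(28 + 2*sqrt(5)) ≈ 5.6984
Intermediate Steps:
O = 28 (O = -(-20 - 8) = -1*(-28) = 28)
l(p) = sqrt(5)*sqrt(p) (l(p) = sqrt(p + (1 - 1*(-3))*p) = sqrt(p + (1 + 3)*p) = sqrt(p + 4*p) = sqrt(5*p) = sqrt(5)*sqrt(p))
sqrt(O + l(u(y(-5, g)))) = sqrt(28 + sqrt(5)*sqrt(4)) = sqrt(28 + sqrt(5)*2) = sqrt(28 + 2*sqrt(5))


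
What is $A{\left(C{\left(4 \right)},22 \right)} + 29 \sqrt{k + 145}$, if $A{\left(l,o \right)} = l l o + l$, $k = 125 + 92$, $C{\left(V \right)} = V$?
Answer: $356 + 29 \sqrt{362} \approx 907.76$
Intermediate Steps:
$k = 217$
$A{\left(l,o \right)} = l + o l^{2}$ ($A{\left(l,o \right)} = l^{2} o + l = o l^{2} + l = l + o l^{2}$)
$A{\left(C{\left(4 \right)},22 \right)} + 29 \sqrt{k + 145} = 4 \left(1 + 4 \cdot 22\right) + 29 \sqrt{217 + 145} = 4 \left(1 + 88\right) + 29 \sqrt{362} = 4 \cdot 89 + 29 \sqrt{362} = 356 + 29 \sqrt{362}$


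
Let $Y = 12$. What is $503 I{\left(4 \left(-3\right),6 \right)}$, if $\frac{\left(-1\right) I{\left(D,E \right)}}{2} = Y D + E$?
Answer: $138828$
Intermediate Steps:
$I{\left(D,E \right)} = - 24 D - 2 E$ ($I{\left(D,E \right)} = - 2 \left(12 D + E\right) = - 2 \left(E + 12 D\right) = - 24 D - 2 E$)
$503 I{\left(4 \left(-3\right),6 \right)} = 503 \left(- 24 \cdot 4 \left(-3\right) - 12\right) = 503 \left(\left(-24\right) \left(-12\right) - 12\right) = 503 \left(288 - 12\right) = 503 \cdot 276 = 138828$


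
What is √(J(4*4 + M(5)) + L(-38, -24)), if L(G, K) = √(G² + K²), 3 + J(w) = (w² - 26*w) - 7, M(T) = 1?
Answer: √(-163 + 2*√505) ≈ 10.865*I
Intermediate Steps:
J(w) = -10 + w² - 26*w (J(w) = -3 + ((w² - 26*w) - 7) = -3 + (-7 + w² - 26*w) = -10 + w² - 26*w)
√(J(4*4 + M(5)) + L(-38, -24)) = √((-10 + (4*4 + 1)² - 26*(4*4 + 1)) + √((-38)² + (-24)²)) = √((-10 + (16 + 1)² - 26*(16 + 1)) + √(1444 + 576)) = √((-10 + 17² - 26*17) + √2020) = √((-10 + 289 - 442) + 2*√505) = √(-163 + 2*√505)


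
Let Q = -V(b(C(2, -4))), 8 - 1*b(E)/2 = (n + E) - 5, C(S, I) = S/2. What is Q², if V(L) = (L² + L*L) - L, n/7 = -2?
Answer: 28686736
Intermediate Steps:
n = -14 (n = 7*(-2) = -14)
C(S, I) = S/2 (C(S, I) = S*(½) = S/2)
b(E) = 54 - 2*E (b(E) = 16 - 2*((-14 + E) - 5) = 16 - 2*(-19 + E) = 16 + (38 - 2*E) = 54 - 2*E)
V(L) = -L + 2*L² (V(L) = (L² + L²) - L = 2*L² - L = -L + 2*L²)
Q = -5356 (Q = -(54 - 2)*(-1 + 2*(54 - 2)) = -52*(-1 + 2*52) = -52*(-1 + 104) = -52*103 = -1*5356 = -5356)
Q² = (-5356)² = 28686736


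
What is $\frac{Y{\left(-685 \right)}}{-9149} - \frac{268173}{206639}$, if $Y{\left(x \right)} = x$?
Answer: $- \frac{2311967062}{1890540211} \approx -1.2229$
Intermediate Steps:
$\frac{Y{\left(-685 \right)}}{-9149} - \frac{268173}{206639} = - \frac{685}{-9149} - \frac{268173}{206639} = \left(-685\right) \left(- \frac{1}{9149}\right) - \frac{268173}{206639} = \frac{685}{9149} - \frac{268173}{206639} = - \frac{2311967062}{1890540211}$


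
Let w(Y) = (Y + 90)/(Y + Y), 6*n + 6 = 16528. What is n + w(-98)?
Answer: 404795/147 ≈ 2753.7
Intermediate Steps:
n = 8261/3 (n = -1 + (⅙)*16528 = -1 + 8264/3 = 8261/3 ≈ 2753.7)
w(Y) = (90 + Y)/(2*Y) (w(Y) = (90 + Y)/((2*Y)) = (90 + Y)*(1/(2*Y)) = (90 + Y)/(2*Y))
n + w(-98) = 8261/3 + (½)*(90 - 98)/(-98) = 8261/3 + (½)*(-1/98)*(-8) = 8261/3 + 2/49 = 404795/147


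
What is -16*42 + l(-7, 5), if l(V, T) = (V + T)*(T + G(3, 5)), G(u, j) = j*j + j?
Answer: -742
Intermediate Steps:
G(u, j) = j + j² (G(u, j) = j² + j = j + j²)
l(V, T) = (30 + T)*(T + V) (l(V, T) = (V + T)*(T + 5*(1 + 5)) = (T + V)*(T + 5*6) = (T + V)*(T + 30) = (T + V)*(30 + T) = (30 + T)*(T + V))
-16*42 + l(-7, 5) = -16*42 + (5² + 30*5 + 30*(-7) + 5*(-7)) = -672 + (25 + 150 - 210 - 35) = -672 - 70 = -742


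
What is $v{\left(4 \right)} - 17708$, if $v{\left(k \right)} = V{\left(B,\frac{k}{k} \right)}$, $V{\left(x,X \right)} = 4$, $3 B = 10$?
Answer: $-17704$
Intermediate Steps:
$B = \frac{10}{3}$ ($B = \frac{1}{3} \cdot 10 = \frac{10}{3} \approx 3.3333$)
$v{\left(k \right)} = 4$
$v{\left(4 \right)} - 17708 = 4 - 17708 = -17704$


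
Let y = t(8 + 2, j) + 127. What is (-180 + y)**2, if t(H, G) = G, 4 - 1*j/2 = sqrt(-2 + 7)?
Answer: 2045 + 180*sqrt(5) ≈ 2447.5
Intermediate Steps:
j = 8 - 2*sqrt(5) (j = 8 - 2*sqrt(-2 + 7) = 8 - 2*sqrt(5) ≈ 3.5279)
y = 135 - 2*sqrt(5) (y = (8 - 2*sqrt(5)) + 127 = 135 - 2*sqrt(5) ≈ 130.53)
(-180 + y)**2 = (-180 + (135 - 2*sqrt(5)))**2 = (-45 - 2*sqrt(5))**2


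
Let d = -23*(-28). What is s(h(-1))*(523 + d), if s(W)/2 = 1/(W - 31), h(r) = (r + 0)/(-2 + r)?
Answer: -3501/46 ≈ -76.109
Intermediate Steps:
h(r) = r/(-2 + r)
s(W) = 2/(-31 + W) (s(W) = 2/(W - 31) = 2/(-31 + W))
d = 644
s(h(-1))*(523 + d) = (2/(-31 - 1/(-2 - 1)))*(523 + 644) = (2/(-31 - 1/(-3)))*1167 = (2/(-31 - 1*(-⅓)))*1167 = (2/(-31 + ⅓))*1167 = (2/(-92/3))*1167 = (2*(-3/92))*1167 = -3/46*1167 = -3501/46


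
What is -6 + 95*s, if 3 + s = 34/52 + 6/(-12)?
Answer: -3593/13 ≈ -276.38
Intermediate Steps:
s = -37/13 (s = -3 + (34/52 + 6/(-12)) = -3 + (34*(1/52) + 6*(-1/12)) = -3 + (17/26 - 1/2) = -3 + 2/13 = -37/13 ≈ -2.8462)
-6 + 95*s = -6 + 95*(-37/13) = -6 - 3515/13 = -3593/13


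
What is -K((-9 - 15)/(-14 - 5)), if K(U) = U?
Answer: -24/19 ≈ -1.2632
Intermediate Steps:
-K((-9 - 15)/(-14 - 5)) = -(-9 - 15)/(-14 - 5) = -(-24)/(-19) = -(-24)*(-1)/19 = -1*24/19 = -24/19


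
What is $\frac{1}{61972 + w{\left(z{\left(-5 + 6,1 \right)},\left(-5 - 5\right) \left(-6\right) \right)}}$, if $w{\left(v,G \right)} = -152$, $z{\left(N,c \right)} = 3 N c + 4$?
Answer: $\frac{1}{61820} \approx 1.6176 \cdot 10^{-5}$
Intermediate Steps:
$z{\left(N,c \right)} = 4 + 3 N c$ ($z{\left(N,c \right)} = 3 N c + 4 = 4 + 3 N c$)
$\frac{1}{61972 + w{\left(z{\left(-5 + 6,1 \right)},\left(-5 - 5\right) \left(-6\right) \right)}} = \frac{1}{61972 - 152} = \frac{1}{61820}$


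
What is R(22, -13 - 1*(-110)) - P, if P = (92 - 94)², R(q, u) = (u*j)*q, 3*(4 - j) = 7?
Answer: 10658/3 ≈ 3552.7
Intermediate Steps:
j = 5/3 (j = 4 - ⅓*7 = 4 - 7/3 = 5/3 ≈ 1.6667)
R(q, u) = 5*q*u/3 (R(q, u) = (u*(5/3))*q = (5*u/3)*q = 5*q*u/3)
P = 4 (P = (-2)² = 4)
R(22, -13 - 1*(-110)) - P = (5/3)*22*(-13 - 1*(-110)) - 1*4 = (5/3)*22*(-13 + 110) - 4 = (5/3)*22*97 - 4 = 10670/3 - 4 = 10658/3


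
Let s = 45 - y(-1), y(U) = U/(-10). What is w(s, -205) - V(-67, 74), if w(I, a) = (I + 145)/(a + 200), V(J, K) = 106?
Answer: -7199/50 ≈ -143.98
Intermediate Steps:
y(U) = -U/10 (y(U) = U*(-⅒) = -U/10)
s = 449/10 (s = 45 - (-1)*(-1)/10 = 45 - 1*⅒ = 45 - ⅒ = 449/10 ≈ 44.900)
w(I, a) = (145 + I)/(200 + a)
w(s, -205) - V(-67, 74) = (145 + 449/10)/(200 - 205) - 1*106 = (1899/10)/(-5) - 106 = -⅕*1899/10 - 106 = -1899/50 - 106 = -7199/50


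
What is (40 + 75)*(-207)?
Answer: -23805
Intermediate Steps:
(40 + 75)*(-207) = 115*(-207) = -23805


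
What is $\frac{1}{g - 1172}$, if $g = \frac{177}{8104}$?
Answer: $- \frac{8104}{9497711} \approx -0.00085326$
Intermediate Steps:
$g = \frac{177}{8104}$ ($g = 177 \cdot \frac{1}{8104} = \frac{177}{8104} \approx 0.021841$)
$\frac{1}{g - 1172} = \frac{1}{\frac{177}{8104} - 1172} = \frac{1}{- \frac{9497711}{8104}} = - \frac{8104}{9497711}$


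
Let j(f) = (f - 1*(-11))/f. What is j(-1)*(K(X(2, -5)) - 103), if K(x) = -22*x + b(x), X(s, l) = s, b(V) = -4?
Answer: 1510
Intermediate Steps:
j(f) = (11 + f)/f (j(f) = (f + 11)/f = (11 + f)/f)
K(x) = -4 - 22*x (K(x) = -22*x - 4 = -4 - 22*x)
j(-1)*(K(X(2, -5)) - 103) = ((11 - 1)/(-1))*((-4 - 22*2) - 103) = (-1*10)*((-4 - 44) - 103) = -10*(-48 - 103) = -10*(-151) = 1510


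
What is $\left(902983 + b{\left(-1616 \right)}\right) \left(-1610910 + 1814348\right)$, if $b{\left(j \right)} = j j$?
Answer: $714970441282$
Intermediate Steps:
$b{\left(j \right)} = j^{2}$
$\left(902983 + b{\left(-1616 \right)}\right) \left(-1610910 + 1814348\right) = \left(902983 + \left(-1616\right)^{2}\right) \left(-1610910 + 1814348\right) = \left(902983 + 2611456\right) 203438 = 3514439 \cdot 203438 = 714970441282$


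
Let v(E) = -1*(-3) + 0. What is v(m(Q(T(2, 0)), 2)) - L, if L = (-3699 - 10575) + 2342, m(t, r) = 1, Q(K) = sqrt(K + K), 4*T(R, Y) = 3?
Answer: 11935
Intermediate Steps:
T(R, Y) = 3/4 (T(R, Y) = (1/4)*3 = 3/4)
Q(K) = sqrt(2)*sqrt(K) (Q(K) = sqrt(2*K) = sqrt(2)*sqrt(K))
v(E) = 3 (v(E) = 3 + 0 = 3)
L = -11932 (L = -14274 + 2342 = -11932)
v(m(Q(T(2, 0)), 2)) - L = 3 - 1*(-11932) = 3 + 11932 = 11935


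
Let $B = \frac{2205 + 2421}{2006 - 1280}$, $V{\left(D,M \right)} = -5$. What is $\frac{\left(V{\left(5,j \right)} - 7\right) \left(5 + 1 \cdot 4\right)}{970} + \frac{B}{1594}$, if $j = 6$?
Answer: $- \frac{10041261}{93543890} \approx -0.10734$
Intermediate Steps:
$B = \frac{771}{121}$ ($B = \frac{4626}{726} = 4626 \cdot \frac{1}{726} = \frac{771}{121} \approx 6.3719$)
$\frac{\left(V{\left(5,j \right)} - 7\right) \left(5 + 1 \cdot 4\right)}{970} + \frac{B}{1594} = \frac{\left(-5 - 7\right) \left(5 + 1 \cdot 4\right)}{970} + \frac{771}{121 \cdot 1594} = - 12 \left(5 + 4\right) \frac{1}{970} + \frac{771}{121} \cdot \frac{1}{1594} = \left(-12\right) 9 \cdot \frac{1}{970} + \frac{771}{192874} = \left(-108\right) \frac{1}{970} + \frac{771}{192874} = - \frac{54}{485} + \frac{771}{192874} = - \frac{10041261}{93543890}$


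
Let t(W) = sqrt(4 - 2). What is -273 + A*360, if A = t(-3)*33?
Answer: -273 + 11880*sqrt(2) ≈ 16528.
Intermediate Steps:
t(W) = sqrt(2)
A = 33*sqrt(2) (A = sqrt(2)*33 = 33*sqrt(2) ≈ 46.669)
-273 + A*360 = -273 + (33*sqrt(2))*360 = -273 + 11880*sqrt(2)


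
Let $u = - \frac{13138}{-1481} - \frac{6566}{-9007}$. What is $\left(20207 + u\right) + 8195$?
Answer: $\frac{378992759746}{13339367} \approx 28412.0$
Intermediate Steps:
$u = \frac{128058212}{13339367}$ ($u = \left(-13138\right) \left(- \frac{1}{1481}\right) - - \frac{6566}{9007} = \frac{13138}{1481} + \frac{6566}{9007} = \frac{128058212}{13339367} \approx 9.6$)
$\left(20207 + u\right) + 8195 = \left(20207 + \frac{128058212}{13339367}\right) + 8195 = \frac{269676647181}{13339367} + 8195 = \frac{378992759746}{13339367}$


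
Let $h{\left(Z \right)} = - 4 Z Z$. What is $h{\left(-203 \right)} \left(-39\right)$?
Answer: $6428604$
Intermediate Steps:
$h{\left(Z \right)} = - 4 Z^{2}$
$h{\left(-203 \right)} \left(-39\right) = - 4 \left(-203\right)^{2} \left(-39\right) = \left(-4\right) 41209 \left(-39\right) = \left(-164836\right) \left(-39\right) = 6428604$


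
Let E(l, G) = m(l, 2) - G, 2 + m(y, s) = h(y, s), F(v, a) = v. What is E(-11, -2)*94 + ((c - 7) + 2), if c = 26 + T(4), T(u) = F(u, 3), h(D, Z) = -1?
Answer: -69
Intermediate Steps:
m(y, s) = -3 (m(y, s) = -2 - 1 = -3)
T(u) = u
c = 30 (c = 26 + 4 = 30)
E(l, G) = -3 - G
E(-11, -2)*94 + ((c - 7) + 2) = (-3 - 1*(-2))*94 + ((30 - 7) + 2) = (-3 + 2)*94 + (23 + 2) = -1*94 + 25 = -94 + 25 = -69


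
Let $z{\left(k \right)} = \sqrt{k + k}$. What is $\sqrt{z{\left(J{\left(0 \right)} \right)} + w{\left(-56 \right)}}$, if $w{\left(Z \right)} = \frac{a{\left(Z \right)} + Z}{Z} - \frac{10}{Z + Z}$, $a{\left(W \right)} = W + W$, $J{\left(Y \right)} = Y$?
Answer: $\frac{\sqrt{2422}}{28} \approx 1.7576$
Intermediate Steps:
$a{\left(W \right)} = 2 W$
$z{\left(k \right)} = \sqrt{2} \sqrt{k}$ ($z{\left(k \right)} = \sqrt{2 k} = \sqrt{2} \sqrt{k}$)
$w{\left(Z \right)} = 3 - \frac{5}{Z}$ ($w{\left(Z \right)} = \frac{2 Z + Z}{Z} - \frac{10}{Z + Z} = \frac{3 Z}{Z} - \frac{10}{2 Z} = 3 - 10 \frac{1}{2 Z} = 3 - \frac{5}{Z}$)
$\sqrt{z{\left(J{\left(0 \right)} \right)} + w{\left(-56 \right)}} = \sqrt{\sqrt{2} \sqrt{0} + \left(3 - \frac{5}{-56}\right)} = \sqrt{\sqrt{2} \cdot 0 + \left(3 - - \frac{5}{56}\right)} = \sqrt{0 + \left(3 + \frac{5}{56}\right)} = \sqrt{0 + \frac{173}{56}} = \sqrt{\frac{173}{56}} = \frac{\sqrt{2422}}{28}$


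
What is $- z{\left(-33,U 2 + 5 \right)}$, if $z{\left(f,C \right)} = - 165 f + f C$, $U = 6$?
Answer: $-4884$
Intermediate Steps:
$z{\left(f,C \right)} = - 165 f + C f$
$- z{\left(-33,U 2 + 5 \right)} = - \left(-33\right) \left(-165 + \left(6 \cdot 2 + 5\right)\right) = - \left(-33\right) \left(-165 + \left(12 + 5\right)\right) = - \left(-33\right) \left(-165 + 17\right) = - \left(-33\right) \left(-148\right) = \left(-1\right) 4884 = -4884$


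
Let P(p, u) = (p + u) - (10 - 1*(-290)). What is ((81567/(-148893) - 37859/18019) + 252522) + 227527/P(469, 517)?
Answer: 155121695156831871/613490478454 ≈ 2.5285e+5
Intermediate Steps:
P(p, u) = -300 + p + u (P(p, u) = (p + u) - (10 + 290) = (p + u) - 1*300 = (p + u) - 300 = -300 + p + u)
((81567/(-148893) - 37859/18019) + 252522) + 227527/P(469, 517) = ((81567/(-148893) - 37859/18019) + 252522) + 227527/(-300 + 469 + 517) = ((81567*(-1/148893) - 37859*1/18019) + 252522) + 227527/686 = ((-27189/49631 - 37859/18019) + 252522) + 227527*(1/686) = (-2368898620/894300989 + 252522) + 227527/686 = 225828305445638/894300989 + 227527/686 = 155121695156831871/613490478454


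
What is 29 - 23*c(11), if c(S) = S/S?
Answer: 6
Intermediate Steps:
c(S) = 1
29 - 23*c(11) = 29 - 23*1 = 29 - 23 = 6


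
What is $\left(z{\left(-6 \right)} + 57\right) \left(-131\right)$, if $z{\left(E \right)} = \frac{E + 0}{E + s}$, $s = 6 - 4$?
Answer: $- \frac{15327}{2} \approx -7663.5$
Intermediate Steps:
$s = 2$ ($s = 6 - 4 = 2$)
$z{\left(E \right)} = \frac{E}{2 + E}$ ($z{\left(E \right)} = \frac{E + 0}{E + 2} = \frac{E}{2 + E}$)
$\left(z{\left(-6 \right)} + 57\right) \left(-131\right) = \left(- \frac{6}{2 - 6} + 57\right) \left(-131\right) = \left(- \frac{6}{-4} + 57\right) \left(-131\right) = \left(\left(-6\right) \left(- \frac{1}{4}\right) + 57\right) \left(-131\right) = \left(\frac{3}{2} + 57\right) \left(-131\right) = \frac{117}{2} \left(-131\right) = - \frac{15327}{2}$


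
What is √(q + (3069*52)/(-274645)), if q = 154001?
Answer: √237065969544485/39235 ≈ 392.43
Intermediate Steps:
√(q + (3069*52)/(-274645)) = √(154001 + (3069*52)/(-274645)) = √(154001 + 159588*(-1/274645)) = √(154001 - 159588/274645) = √(42295445057/274645) = √237065969544485/39235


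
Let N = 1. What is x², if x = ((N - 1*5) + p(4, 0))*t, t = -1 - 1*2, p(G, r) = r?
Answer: 144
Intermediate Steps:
t = -3 (t = -1 - 2 = -3)
x = 12 (x = ((1 - 1*5) + 0)*(-3) = ((1 - 5) + 0)*(-3) = (-4 + 0)*(-3) = -4*(-3) = 12)
x² = 12² = 144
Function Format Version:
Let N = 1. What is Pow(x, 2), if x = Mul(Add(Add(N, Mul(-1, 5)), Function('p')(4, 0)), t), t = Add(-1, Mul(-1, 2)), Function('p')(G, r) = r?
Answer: 144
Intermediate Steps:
t = -3 (t = Add(-1, -2) = -3)
x = 12 (x = Mul(Add(Add(1, Mul(-1, 5)), 0), -3) = Mul(Add(Add(1, -5), 0), -3) = Mul(Add(-4, 0), -3) = Mul(-4, -3) = 12)
Pow(x, 2) = Pow(12, 2) = 144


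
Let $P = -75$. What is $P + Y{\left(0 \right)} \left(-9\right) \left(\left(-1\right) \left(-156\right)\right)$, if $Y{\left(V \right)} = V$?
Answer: $-75$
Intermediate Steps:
$P + Y{\left(0 \right)} \left(-9\right) \left(\left(-1\right) \left(-156\right)\right) = -75 + 0 \left(-9\right) \left(\left(-1\right) \left(-156\right)\right) = -75 + 0 \cdot 156 = -75 + 0 = -75$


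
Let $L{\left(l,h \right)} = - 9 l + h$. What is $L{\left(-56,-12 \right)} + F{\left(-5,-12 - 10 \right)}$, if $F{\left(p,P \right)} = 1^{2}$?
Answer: $493$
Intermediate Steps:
$F{\left(p,P \right)} = 1$
$L{\left(l,h \right)} = h - 9 l$
$L{\left(-56,-12 \right)} + F{\left(-5,-12 - 10 \right)} = \left(-12 - -504\right) + 1 = \left(-12 + 504\right) + 1 = 492 + 1 = 493$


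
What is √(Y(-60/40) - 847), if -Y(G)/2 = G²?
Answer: I*√3406/2 ≈ 29.18*I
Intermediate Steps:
Y(G) = -2*G²
√(Y(-60/40) - 847) = √(-2*(-60/40)² - 847) = √(-2*(-60*1/40)² - 847) = √(-2*(-3/2)² - 847) = √(-2*9/4 - 847) = √(-9/2 - 847) = √(-1703/2) = I*√3406/2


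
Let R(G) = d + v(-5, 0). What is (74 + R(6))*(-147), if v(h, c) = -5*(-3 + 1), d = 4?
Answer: -12936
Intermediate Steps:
v(h, c) = 10 (v(h, c) = -5*(-2) = 10)
R(G) = 14 (R(G) = 4 + 10 = 14)
(74 + R(6))*(-147) = (74 + 14)*(-147) = 88*(-147) = -12936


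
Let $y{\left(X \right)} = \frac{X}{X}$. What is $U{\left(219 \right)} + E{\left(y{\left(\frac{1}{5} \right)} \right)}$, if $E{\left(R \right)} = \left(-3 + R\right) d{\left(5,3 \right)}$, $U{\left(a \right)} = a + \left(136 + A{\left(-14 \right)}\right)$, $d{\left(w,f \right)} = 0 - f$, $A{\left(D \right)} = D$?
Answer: $347$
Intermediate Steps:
$y{\left(X \right)} = 1$
$d{\left(w,f \right)} = - f$
$U{\left(a \right)} = 122 + a$ ($U{\left(a \right)} = a + \left(136 - 14\right) = a + 122 = 122 + a$)
$E{\left(R \right)} = 9 - 3 R$ ($E{\left(R \right)} = \left(-3 + R\right) \left(\left(-1\right) 3\right) = \left(-3 + R\right) \left(-3\right) = 9 - 3 R$)
$U{\left(219 \right)} + E{\left(y{\left(\frac{1}{5} \right)} \right)} = \left(122 + 219\right) + \left(9 - 3\right) = 341 + \left(9 - 3\right) = 341 + 6 = 347$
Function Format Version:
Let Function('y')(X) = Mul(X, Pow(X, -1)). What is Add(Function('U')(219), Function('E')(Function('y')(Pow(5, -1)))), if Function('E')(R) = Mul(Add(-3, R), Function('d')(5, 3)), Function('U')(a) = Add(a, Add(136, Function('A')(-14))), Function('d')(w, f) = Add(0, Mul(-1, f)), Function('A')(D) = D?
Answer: 347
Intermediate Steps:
Function('y')(X) = 1
Function('d')(w, f) = Mul(-1, f)
Function('U')(a) = Add(122, a) (Function('U')(a) = Add(a, Add(136, -14)) = Add(a, 122) = Add(122, a))
Function('E')(R) = Add(9, Mul(-3, R)) (Function('E')(R) = Mul(Add(-3, R), Mul(-1, 3)) = Mul(Add(-3, R), -3) = Add(9, Mul(-3, R)))
Add(Function('U')(219), Function('E')(Function('y')(Pow(5, -1)))) = Add(Add(122, 219), Add(9, Mul(-3, 1))) = Add(341, Add(9, -3)) = Add(341, 6) = 347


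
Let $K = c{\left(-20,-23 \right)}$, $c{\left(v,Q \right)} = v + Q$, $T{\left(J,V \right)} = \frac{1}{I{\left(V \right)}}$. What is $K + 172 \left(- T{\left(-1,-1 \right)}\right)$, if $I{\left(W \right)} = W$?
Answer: $129$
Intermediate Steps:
$T{\left(J,V \right)} = \frac{1}{V}$
$c{\left(v,Q \right)} = Q + v$
$K = -43$ ($K = -23 - 20 = -43$)
$K + 172 \left(- T{\left(-1,-1 \right)}\right) = -43 + 172 \left(- \frac{1}{-1}\right) = -43 + 172 \left(\left(-1\right) \left(-1\right)\right) = -43 + 172 \cdot 1 = -43 + 172 = 129$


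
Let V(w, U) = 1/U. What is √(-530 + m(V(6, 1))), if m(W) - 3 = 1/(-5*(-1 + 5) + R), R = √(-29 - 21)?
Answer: √5*√((10541 - 2635*I*√2)/(-4 + I*√2))/5 ≈ 0.00034223 - 22.957*I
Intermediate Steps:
R = 5*I*√2 (R = √(-50) = 5*I*√2 ≈ 7.0711*I)
m(W) = 3 + 1/(-20 + 5*I*√2) (m(W) = 3 + 1/(-5*(-1 + 5) + 5*I*√2) = 3 + 1/(-5*4 + 5*I*√2) = 3 + 1/(-20 + 5*I*√2))
√(-530 + m(V(6, 1))) = √(-530 + (133/45 - I*√2/90)) = √(-23717/45 - I*√2/90)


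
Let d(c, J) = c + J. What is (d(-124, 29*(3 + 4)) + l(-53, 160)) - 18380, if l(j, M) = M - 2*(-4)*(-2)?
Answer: -18157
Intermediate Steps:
l(j, M) = -16 + M (l(j, M) = M + 8*(-2) = M - 16 = -16 + M)
d(c, J) = J + c
(d(-124, 29*(3 + 4)) + l(-53, 160)) - 18380 = ((29*(3 + 4) - 124) + (-16 + 160)) - 18380 = ((29*7 - 124) + 144) - 18380 = ((203 - 124) + 144) - 18380 = (79 + 144) - 18380 = 223 - 18380 = -18157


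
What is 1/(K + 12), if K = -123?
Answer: -1/111 ≈ -0.0090090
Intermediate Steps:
1/(K + 12) = 1/(-123 + 12) = 1/(-111) = -1/111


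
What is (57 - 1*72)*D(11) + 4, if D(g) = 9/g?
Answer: -91/11 ≈ -8.2727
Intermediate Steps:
(57 - 1*72)*D(11) + 4 = (57 - 1*72)*(9/11) + 4 = (57 - 72)*(9*(1/11)) + 4 = -15*9/11 + 4 = -135/11 + 4 = -91/11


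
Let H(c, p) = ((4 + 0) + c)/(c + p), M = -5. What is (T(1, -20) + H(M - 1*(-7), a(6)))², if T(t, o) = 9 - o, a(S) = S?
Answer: 14161/16 ≈ 885.06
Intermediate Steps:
H(c, p) = (4 + c)/(c + p)
(T(1, -20) + H(M - 1*(-7), a(6)))² = ((9 - 1*(-20)) + (4 + (-5 - 1*(-7)))/((-5 - 1*(-7)) + 6))² = ((9 + 20) + (4 + (-5 + 7))/((-5 + 7) + 6))² = (29 + (4 + 2)/(2 + 6))² = (29 + 6/8)² = (29 + (⅛)*6)² = (29 + ¾)² = (119/4)² = 14161/16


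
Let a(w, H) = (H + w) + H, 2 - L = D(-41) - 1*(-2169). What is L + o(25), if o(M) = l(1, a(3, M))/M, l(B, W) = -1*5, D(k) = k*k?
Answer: -19241/5 ≈ -3848.2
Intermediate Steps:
D(k) = k**2
L = -3848 (L = 2 - ((-41)**2 - 1*(-2169)) = 2 - (1681 + 2169) = 2 - 1*3850 = 2 - 3850 = -3848)
a(w, H) = w + 2*H
l(B, W) = -5
o(M) = -5/M
L + o(25) = -3848 - 5/25 = -3848 - 5*1/25 = -3848 - 1/5 = -19241/5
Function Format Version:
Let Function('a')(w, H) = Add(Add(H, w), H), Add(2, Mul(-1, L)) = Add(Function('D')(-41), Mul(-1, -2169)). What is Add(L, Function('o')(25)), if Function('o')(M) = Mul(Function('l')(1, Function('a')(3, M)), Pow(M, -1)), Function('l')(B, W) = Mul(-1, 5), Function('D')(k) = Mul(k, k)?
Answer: Rational(-19241, 5) ≈ -3848.2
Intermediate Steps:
Function('D')(k) = Pow(k, 2)
L = -3848 (L = Add(2, Mul(-1, Add(Pow(-41, 2), Mul(-1, -2169)))) = Add(2, Mul(-1, Add(1681, 2169))) = Add(2, Mul(-1, 3850)) = Add(2, -3850) = -3848)
Function('a')(w, H) = Add(w, Mul(2, H))
Function('l')(B, W) = -5
Function('o')(M) = Mul(-5, Pow(M, -1))
Add(L, Function('o')(25)) = Add(-3848, Mul(-5, Pow(25, -1))) = Add(-3848, Mul(-5, Rational(1, 25))) = Add(-3848, Rational(-1, 5)) = Rational(-19241, 5)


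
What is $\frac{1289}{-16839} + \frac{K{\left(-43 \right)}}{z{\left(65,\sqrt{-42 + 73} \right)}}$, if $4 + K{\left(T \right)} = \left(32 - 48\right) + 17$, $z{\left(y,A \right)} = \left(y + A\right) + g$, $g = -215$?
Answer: $- \frac{21384991}{378355491} + \frac{3 \sqrt{31}}{22469} \approx -0.055777$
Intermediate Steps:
$z{\left(y,A \right)} = -215 + A + y$ ($z{\left(y,A \right)} = \left(y + A\right) - 215 = \left(A + y\right) - 215 = -215 + A + y$)
$K{\left(T \right)} = -3$ ($K{\left(T \right)} = -4 + \left(\left(32 - 48\right) + 17\right) = -4 + \left(-16 + 17\right) = -4 + 1 = -3$)
$\frac{1289}{-16839} + \frac{K{\left(-43 \right)}}{z{\left(65,\sqrt{-42 + 73} \right)}} = \frac{1289}{-16839} - \frac{3}{-215 + \sqrt{-42 + 73} + 65} = 1289 \left(- \frac{1}{16839}\right) - \frac{3}{-215 + \sqrt{31} + 65} = - \frac{1289}{16839} - \frac{3}{-150 + \sqrt{31}}$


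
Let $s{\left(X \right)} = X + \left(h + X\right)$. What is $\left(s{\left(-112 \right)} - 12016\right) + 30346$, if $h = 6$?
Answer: $18112$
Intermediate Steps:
$s{\left(X \right)} = 6 + 2 X$ ($s{\left(X \right)} = X + \left(6 + X\right) = 6 + 2 X$)
$\left(s{\left(-112 \right)} - 12016\right) + 30346 = \left(\left(6 + 2 \left(-112\right)\right) - 12016\right) + 30346 = \left(\left(6 - 224\right) - 12016\right) + 30346 = \left(-218 - 12016\right) + 30346 = -12234 + 30346 = 18112$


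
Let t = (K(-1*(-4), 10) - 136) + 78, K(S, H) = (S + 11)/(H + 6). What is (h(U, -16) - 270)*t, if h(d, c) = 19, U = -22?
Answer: 229163/16 ≈ 14323.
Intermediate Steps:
K(S, H) = (11 + S)/(6 + H)
t = -913/16 (t = ((11 - 1*(-4))/(6 + 10) - 136) + 78 = ((11 + 4)/16 - 136) + 78 = ((1/16)*15 - 136) + 78 = (15/16 - 136) + 78 = -2161/16 + 78 = -913/16 ≈ -57.063)
(h(U, -16) - 270)*t = (19 - 270)*(-913/16) = -251*(-913/16) = 229163/16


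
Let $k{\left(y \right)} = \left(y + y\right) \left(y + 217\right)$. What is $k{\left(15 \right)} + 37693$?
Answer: $44653$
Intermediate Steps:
$k{\left(y \right)} = 2 y \left(217 + y\right)$
$k{\left(15 \right)} + 37693 = 2 \cdot 15 \left(217 + 15\right) + 37693 = 2 \cdot 15 \cdot 232 + 37693 = 6960 + 37693 = 44653$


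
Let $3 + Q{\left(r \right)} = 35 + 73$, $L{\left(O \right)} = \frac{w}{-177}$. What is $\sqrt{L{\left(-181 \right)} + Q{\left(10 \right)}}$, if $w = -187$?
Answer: $\frac{38 \sqrt{2301}}{177} \approx 10.298$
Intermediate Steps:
$L{\left(O \right)} = \frac{187}{177}$ ($L{\left(O \right)} = - \frac{187}{-177} = \left(-187\right) \left(- \frac{1}{177}\right) = \frac{187}{177}$)
$Q{\left(r \right)} = 105$ ($Q{\left(r \right)} = -3 + \left(35 + 73\right) = -3 + 108 = 105$)
$\sqrt{L{\left(-181 \right)} + Q{\left(10 \right)}} = \sqrt{\frac{187}{177} + 105} = \sqrt{\frac{18772}{177}} = \frac{38 \sqrt{2301}}{177}$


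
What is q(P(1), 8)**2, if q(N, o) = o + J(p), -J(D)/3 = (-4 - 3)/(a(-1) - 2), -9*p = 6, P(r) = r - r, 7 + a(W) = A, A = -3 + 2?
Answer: 3481/100 ≈ 34.810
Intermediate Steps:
A = -1
a(W) = -8 (a(W) = -7 - 1 = -8)
P(r) = 0
p = -2/3 (p = -1/9*6 = -2/3 ≈ -0.66667)
J(D) = -21/10 (J(D) = -3*(-4 - 3)/(-8 - 2) = -(-21)/(-10) = -(-21)*(-1)/10 = -3*7/10 = -21/10)
q(N, o) = -21/10 + o (q(N, o) = o - 21/10 = -21/10 + o)
q(P(1), 8)**2 = (-21/10 + 8)**2 = (59/10)**2 = 3481/100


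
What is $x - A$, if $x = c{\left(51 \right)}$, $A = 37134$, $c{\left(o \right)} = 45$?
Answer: $-37089$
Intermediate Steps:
$x = 45$
$x - A = 45 - 37134 = -37089$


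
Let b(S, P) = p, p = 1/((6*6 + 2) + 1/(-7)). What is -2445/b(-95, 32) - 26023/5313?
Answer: -491801098/5313 ≈ -92566.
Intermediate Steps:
p = 7/265 (p = 1/((36 + 2) - ⅐) = 1/(38 - ⅐) = 1/(265/7) = 7/265 ≈ 0.026415)
b(S, P) = 7/265
-2445/b(-95, 32) - 26023/5313 = -2445/7/265 - 26023/5313 = -2445*265/7 - 26023*1/5313 = -647925/7 - 26023/5313 = -491801098/5313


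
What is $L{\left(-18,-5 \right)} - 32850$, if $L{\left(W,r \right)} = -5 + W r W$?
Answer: $-34475$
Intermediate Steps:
$L{\left(W,r \right)} = -5 + r W^{2}$
$L{\left(-18,-5 \right)} - 32850 = \left(-5 - 5 \left(-18\right)^{2}\right) - 32850 = \left(-5 - 1620\right) - 32850 = -1625 - 32850 = -34475$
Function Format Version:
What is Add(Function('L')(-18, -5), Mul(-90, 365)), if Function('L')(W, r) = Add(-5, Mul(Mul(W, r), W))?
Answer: -34475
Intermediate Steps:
Function('L')(W, r) = Add(-5, Mul(r, Pow(W, 2)))
Add(Function('L')(-18, -5), Mul(-90, 365)) = Add(Add(-5, Mul(-5, Pow(-18, 2))), Mul(-90, 365)) = Add(Add(-5, Mul(-5, 324)), -32850) = Add(Add(-5, -1620), -32850) = Add(-1625, -32850) = -34475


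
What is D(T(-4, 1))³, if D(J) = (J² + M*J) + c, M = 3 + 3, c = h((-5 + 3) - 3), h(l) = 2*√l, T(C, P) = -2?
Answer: -32 + 344*I*√5 ≈ -32.0 + 769.21*I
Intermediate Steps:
c = 2*I*√5 (c = 2*√((-5 + 3) - 3) = 2*√(-2 - 3) = 2*√(-5) = 2*(I*√5) = 2*I*√5 ≈ 4.4721*I)
M = 6
D(J) = J² + 6*J + 2*I*√5 (D(J) = (J² + 6*J) + 2*I*√5 = J² + 6*J + 2*I*√5)
D(T(-4, 1))³ = ((-2)² + 6*(-2) + 2*I*√5)³ = (4 - 12 + 2*I*√5)³ = (-8 + 2*I*√5)³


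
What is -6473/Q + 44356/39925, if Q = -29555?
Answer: 313875221/235996675 ≈ 1.3300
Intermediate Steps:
-6473/Q + 44356/39925 = -6473/(-29555) + 44356/39925 = -6473*(-1/29555) + 44356*(1/39925) = 6473/29555 + 44356/39925 = 313875221/235996675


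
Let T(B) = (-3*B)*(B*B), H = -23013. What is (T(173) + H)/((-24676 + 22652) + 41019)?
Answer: -15556164/38995 ≈ -398.93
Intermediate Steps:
T(B) = -3*B**3 (T(B) = (-3*B)*B**2 = -3*B**3)
(T(173) + H)/((-24676 + 22652) + 41019) = (-3*173**3 - 23013)/((-24676 + 22652) + 41019) = (-3*5177717 - 23013)/(-2024 + 41019) = (-15533151 - 23013)/38995 = -15556164*1/38995 = -15556164/38995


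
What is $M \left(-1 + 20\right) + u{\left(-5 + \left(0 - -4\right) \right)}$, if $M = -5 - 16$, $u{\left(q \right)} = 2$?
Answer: $-397$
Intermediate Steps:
$M = -21$ ($M = -5 - 16 = -21$)
$M \left(-1 + 20\right) + u{\left(-5 + \left(0 - -4\right) \right)} = - 21 \left(-1 + 20\right) + 2 = \left(-21\right) 19 + 2 = -399 + 2 = -397$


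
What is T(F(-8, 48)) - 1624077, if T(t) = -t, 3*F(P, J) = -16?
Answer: -4872215/3 ≈ -1.6241e+6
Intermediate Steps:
F(P, J) = -16/3 (F(P, J) = (1/3)*(-16) = -16/3)
T(F(-8, 48)) - 1624077 = -1*(-16/3) - 1624077 = 16/3 - 1624077 = -4872215/3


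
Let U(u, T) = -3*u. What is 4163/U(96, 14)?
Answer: -4163/288 ≈ -14.455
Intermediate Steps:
4163/U(96, 14) = 4163/((-3*96)) = 4163/(-288) = 4163*(-1/288) = -4163/288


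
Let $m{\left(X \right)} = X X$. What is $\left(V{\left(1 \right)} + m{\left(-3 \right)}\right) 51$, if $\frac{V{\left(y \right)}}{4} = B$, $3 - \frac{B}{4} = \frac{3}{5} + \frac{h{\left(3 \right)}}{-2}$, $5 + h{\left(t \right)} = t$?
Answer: $\frac{8007}{5} \approx 1601.4$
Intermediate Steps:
$m{\left(X \right)} = X^{2}$
$h{\left(t \right)} = -5 + t$
$B = \frac{28}{5}$ ($B = 12 - 4 \left(\frac{3}{5} + \frac{-5 + 3}{-2}\right) = 12 - 4 \left(3 \cdot \frac{1}{5} - -1\right) = 12 - 4 \left(\frac{3}{5} + 1\right) = 12 - \frac{32}{5} = \frac{28}{5} \approx 5.6$)
$V{\left(y \right)} = \frac{112}{5}$ ($V{\left(y \right)} = 4 \cdot \frac{28}{5} = \frac{112}{5}$)
$\left(V{\left(1 \right)} + m{\left(-3 \right)}\right) 51 = \left(\frac{112}{5} + \left(-3\right)^{2}\right) 51 = \left(\frac{112}{5} + 9\right) 51 = \frac{157}{5} \cdot 51 = \frac{8007}{5}$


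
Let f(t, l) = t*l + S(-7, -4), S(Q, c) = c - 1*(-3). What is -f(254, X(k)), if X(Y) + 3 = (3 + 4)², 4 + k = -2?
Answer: -11683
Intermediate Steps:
k = -6 (k = -4 - 2 = -6)
X(Y) = 46 (X(Y) = -3 + (3 + 4)² = -3 + 7² = -3 + 49 = 46)
S(Q, c) = 3 + c (S(Q, c) = c + 3 = 3 + c)
f(t, l) = -1 + l*t (f(t, l) = t*l + (3 - 4) = l*t - 1 = -1 + l*t)
-f(254, X(k)) = -(-1 + 46*254) = -(-1 + 11684) = -1*11683 = -11683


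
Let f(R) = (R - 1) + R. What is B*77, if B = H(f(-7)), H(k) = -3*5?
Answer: -1155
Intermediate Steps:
f(R) = -1 + 2*R (f(R) = (-1 + R) + R = -1 + 2*R)
H(k) = -15
B = -15
B*77 = -15*77 = -1155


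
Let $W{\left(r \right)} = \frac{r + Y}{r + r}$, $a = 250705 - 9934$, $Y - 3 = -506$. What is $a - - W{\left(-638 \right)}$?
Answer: $\frac{307224937}{1276} \approx 2.4077 \cdot 10^{5}$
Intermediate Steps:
$Y = -503$ ($Y = 3 - 506 = -503$)
$a = 240771$ ($a = 250705 - 9934 = 240771$)
$W{\left(r \right)} = \frac{-503 + r}{2 r}$ ($W{\left(r \right)} = \frac{r - 503}{r + r} = \frac{-503 + r}{2 r}$)
$a - - W{\left(-638 \right)} = 240771 - - \frac{-503 - 638}{2 \left(-638\right)} = 240771 - - \frac{\left(-1\right) \left(-1141\right)}{2 \cdot 638} = 240771 - \left(-1\right) \frac{1141}{1276} = 240771 - - \frac{1141}{1276} = 240771 + \frac{1141}{1276} = \frac{307224937}{1276}$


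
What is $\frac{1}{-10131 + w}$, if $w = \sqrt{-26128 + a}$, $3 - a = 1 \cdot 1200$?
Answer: $- \frac{10131}{102664486} - \frac{5 i \sqrt{1093}}{102664486} \approx -9.8681 \cdot 10^{-5} - 1.6101 \cdot 10^{-6} i$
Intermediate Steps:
$a = -1197$ ($a = 3 - 1 \cdot 1200 = 3 - 1200 = -1197$)
$w = 5 i \sqrt{1093}$ ($w = \sqrt{-26128 - 1197} = \sqrt{-27325} = 5 i \sqrt{1093} \approx 165.3 i$)
$\frac{1}{-10131 + w} = \frac{1}{-10131 + 5 i \sqrt{1093}}$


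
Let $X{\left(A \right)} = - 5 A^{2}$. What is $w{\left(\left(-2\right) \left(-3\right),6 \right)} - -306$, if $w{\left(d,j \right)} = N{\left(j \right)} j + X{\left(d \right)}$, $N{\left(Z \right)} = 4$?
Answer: $150$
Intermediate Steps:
$w{\left(d,j \right)} = - 5 d^{2} + 4 j$ ($w{\left(d,j \right)} = 4 j - 5 d^{2} = - 5 d^{2} + 4 j$)
$w{\left(\left(-2\right) \left(-3\right),6 \right)} - -306 = \left(- 5 \left(\left(-2\right) \left(-3\right)\right)^{2} + 4 \cdot 6\right) - -306 = \left(- 5 \cdot 6^{2} + 24\right) + 306 = \left(\left(-5\right) 36 + 24\right) + 306 = \left(-180 + 24\right) + 306 = -156 + 306 = 150$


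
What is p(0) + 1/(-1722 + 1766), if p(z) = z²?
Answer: 1/44 ≈ 0.022727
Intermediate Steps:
p(0) + 1/(-1722 + 1766) = 0² + 1/(-1722 + 1766) = 0 + 1/44 = 1/44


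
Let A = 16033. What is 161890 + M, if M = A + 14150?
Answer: 192073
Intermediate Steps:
M = 30183 (M = 16033 + 14150 = 30183)
161890 + M = 161890 + 30183 = 192073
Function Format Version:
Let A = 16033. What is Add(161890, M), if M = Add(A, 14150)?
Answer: 192073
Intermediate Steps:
M = 30183 (M = Add(16033, 14150) = 30183)
Add(161890, M) = Add(161890, 30183) = 192073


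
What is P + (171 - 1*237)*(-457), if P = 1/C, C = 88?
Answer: 2654257/88 ≈ 30162.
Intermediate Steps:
P = 1/88 ≈ 0.011364
P + (171 - 1*237)*(-457) = 1/88 + (171 - 1*237)*(-457) = 1/88 + (171 - 237)*(-457) = 1/88 - 66*(-457) = 1/88 + 30162 = 2654257/88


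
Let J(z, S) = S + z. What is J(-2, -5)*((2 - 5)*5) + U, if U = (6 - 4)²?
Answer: 109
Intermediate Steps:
U = 4 (U = 2² = 4)
J(-2, -5)*((2 - 5)*5) + U = (-5 - 2)*((2 - 5)*5) + 4 = -(-21)*5 + 4 = -7*(-15) + 4 = 105 + 4 = 109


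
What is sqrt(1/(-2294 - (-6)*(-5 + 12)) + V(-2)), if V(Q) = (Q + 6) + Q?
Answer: sqrt(2535189)/1126 ≈ 1.4141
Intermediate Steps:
V(Q) = 6 + 2*Q (V(Q) = (6 + Q) + Q = 6 + 2*Q)
sqrt(1/(-2294 - (-6)*(-5 + 12)) + V(-2)) = sqrt(1/(-2294 - (-6)*(-5 + 12)) + (6 + 2*(-2))) = sqrt(1/(-2294 - (-6)*7) + (6 - 4)) = sqrt(1/(-2294 - 1*(-42)) + 2) = sqrt(1/(-2294 + 42) + 2) = sqrt(1/(-2252) + 2) = sqrt(-1/2252 + 2) = sqrt(4503/2252) = sqrt(2535189)/1126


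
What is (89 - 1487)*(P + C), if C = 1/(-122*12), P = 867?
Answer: -295743871/244 ≈ -1.2121e+6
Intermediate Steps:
C = -1/1464 (C = 1/(-1464) = -1/1464 ≈ -0.00068306)
(89 - 1487)*(P + C) = (89 - 1487)*(867 - 1/1464) = -1398*1269287/1464 = -295743871/244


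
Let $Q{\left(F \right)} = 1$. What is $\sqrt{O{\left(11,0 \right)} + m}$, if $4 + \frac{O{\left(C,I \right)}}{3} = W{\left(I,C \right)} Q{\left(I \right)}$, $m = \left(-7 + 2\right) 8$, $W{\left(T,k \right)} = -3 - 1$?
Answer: $8 i \approx 8.0 i$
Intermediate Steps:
$W{\left(T,k \right)} = -4$
$m = -40$ ($m = \left(-5\right) 8 = -40$)
$O{\left(C,I \right)} = -24$ ($O{\left(C,I \right)} = -12 + 3 \left(\left(-4\right) 1\right) = -12 + 3 \left(-4\right) = -12 - 12 = -24$)
$\sqrt{O{\left(11,0 \right)} + m} = \sqrt{-24 - 40} = \sqrt{-64} = 8 i$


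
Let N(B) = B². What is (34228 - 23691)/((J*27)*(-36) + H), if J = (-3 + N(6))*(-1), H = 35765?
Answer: 10537/67841 ≈ 0.15532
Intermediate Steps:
J = -33 (J = (-3 + 6²)*(-1) = (-3 + 36)*(-1) = 33*(-1) = -33)
(34228 - 23691)/((J*27)*(-36) + H) = (34228 - 23691)/(-33*27*(-36) + 35765) = 10537/(-891*(-36) + 35765) = 10537/(32076 + 35765) = 10537/67841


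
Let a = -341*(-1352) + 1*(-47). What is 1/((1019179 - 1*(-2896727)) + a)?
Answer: 1/4376891 ≈ 2.2847e-7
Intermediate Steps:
a = 460985 (a = 461032 - 47 = 460985)
1/((1019179 - 1*(-2896727)) + a) = 1/((1019179 - 1*(-2896727)) + 460985) = 1/((1019179 + 2896727) + 460985) = 1/(3915906 + 460985) = 1/4376891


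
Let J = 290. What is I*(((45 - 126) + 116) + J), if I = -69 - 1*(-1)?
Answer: -22100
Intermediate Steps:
I = -68 (I = -69 + 1 = -68)
I*(((45 - 126) + 116) + J) = -68*(((45 - 126) + 116) + 290) = -68*((-81 + 116) + 290) = -68*(35 + 290) = -68*325 = -22100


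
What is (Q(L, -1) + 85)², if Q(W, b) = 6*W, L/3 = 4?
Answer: 24649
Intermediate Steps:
L = 12 (L = 3*4 = 12)
(Q(L, -1) + 85)² = (6*12 + 85)² = (72 + 85)² = 157² = 24649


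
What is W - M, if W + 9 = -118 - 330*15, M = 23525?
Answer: -28602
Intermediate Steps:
W = -5077 (W = -9 + (-118 - 330*15) = -9 + (-118 - 4950) = -9 - 5068 = -5077)
W - M = -5077 - 1*23525 = -5077 - 23525 = -28602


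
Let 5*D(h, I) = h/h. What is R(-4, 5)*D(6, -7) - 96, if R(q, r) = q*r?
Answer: -100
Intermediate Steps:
D(h, I) = ⅕ (D(h, I) = (h/h)/5 = (⅕)*1 = ⅕)
R(-4, 5)*D(6, -7) - 96 = -4*5*(⅕) - 96 = -20*⅕ - 96 = -4 - 96 = -100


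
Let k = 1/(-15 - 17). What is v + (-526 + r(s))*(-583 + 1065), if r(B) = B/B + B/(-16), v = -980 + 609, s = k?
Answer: -64875535/256 ≈ -2.5342e+5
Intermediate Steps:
k = -1/32 (k = 1/(-32) = -1/32 ≈ -0.031250)
s = -1/32 ≈ -0.031250
v = -371
r(B) = 1 - B/16 (r(B) = 1 + B*(-1/16) = 1 - B/16)
v + (-526 + r(s))*(-583 + 1065) = -371 + (-526 + (1 - 1/16*(-1/32)))*(-583 + 1065) = -371 + (-526 + (1 + 1/512))*482 = -371 + (-526 + 513/512)*482 = -371 - 268799/512*482 = -371 - 64780559/256 = -64875535/256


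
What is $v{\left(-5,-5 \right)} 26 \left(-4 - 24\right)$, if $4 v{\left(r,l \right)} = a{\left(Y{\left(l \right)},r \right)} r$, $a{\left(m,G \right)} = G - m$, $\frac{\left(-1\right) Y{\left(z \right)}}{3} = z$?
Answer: $-18200$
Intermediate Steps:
$Y{\left(z \right)} = - 3 z$
$v{\left(r,l \right)} = \frac{r \left(r + 3 l\right)}{4}$ ($v{\left(r,l \right)} = \frac{\left(r - - 3 l\right) r}{4} = \frac{\left(r + 3 l\right) r}{4} = \frac{r \left(r + 3 l\right)}{4}$)
$v{\left(-5,-5 \right)} 26 \left(-4 - 24\right) = \frac{1}{4} \left(-5\right) \left(-5 + 3 \left(-5\right)\right) 26 \left(-4 - 24\right) = \frac{1}{4} \left(-5\right) \left(-5 - 15\right) 26 \left(-4 - 24\right) = \frac{1}{4} \left(-5\right) \left(-20\right) 26 \left(-28\right) = 25 \cdot 26 \left(-28\right) = 650 \left(-28\right) = -18200$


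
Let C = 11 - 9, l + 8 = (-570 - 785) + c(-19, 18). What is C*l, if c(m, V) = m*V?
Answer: -3410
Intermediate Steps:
c(m, V) = V*m
l = -1705 (l = -8 + ((-570 - 785) + 18*(-19)) = -8 + (-1355 - 342) = -8 - 1697 = -1705)
C = 2
C*l = 2*(-1705) = -3410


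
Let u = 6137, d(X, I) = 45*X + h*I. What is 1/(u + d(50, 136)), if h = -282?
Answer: -1/29965 ≈ -3.3372e-5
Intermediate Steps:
d(X, I) = -282*I + 45*X (d(X, I) = 45*X - 282*I = -282*I + 45*X)
1/(u + d(50, 136)) = 1/(6137 + (-282*136 + 45*50)) = 1/(6137 + (-38352 + 2250)) = 1/(6137 - 36102) = 1/(-29965) = -1/29965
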